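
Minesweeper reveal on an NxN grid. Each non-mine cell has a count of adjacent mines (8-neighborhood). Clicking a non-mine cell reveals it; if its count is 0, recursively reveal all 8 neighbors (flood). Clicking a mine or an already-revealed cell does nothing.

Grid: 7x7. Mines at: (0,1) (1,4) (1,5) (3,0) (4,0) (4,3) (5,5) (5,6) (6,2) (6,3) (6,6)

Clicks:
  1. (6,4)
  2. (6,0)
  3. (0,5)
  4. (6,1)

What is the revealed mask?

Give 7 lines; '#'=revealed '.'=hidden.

Answer: .....#.
.......
.......
.......
.......
##.....
##..#..

Derivation:
Click 1 (6,4) count=2: revealed 1 new [(6,4)] -> total=1
Click 2 (6,0) count=0: revealed 4 new [(5,0) (5,1) (6,0) (6,1)] -> total=5
Click 3 (0,5) count=2: revealed 1 new [(0,5)] -> total=6
Click 4 (6,1) count=1: revealed 0 new [(none)] -> total=6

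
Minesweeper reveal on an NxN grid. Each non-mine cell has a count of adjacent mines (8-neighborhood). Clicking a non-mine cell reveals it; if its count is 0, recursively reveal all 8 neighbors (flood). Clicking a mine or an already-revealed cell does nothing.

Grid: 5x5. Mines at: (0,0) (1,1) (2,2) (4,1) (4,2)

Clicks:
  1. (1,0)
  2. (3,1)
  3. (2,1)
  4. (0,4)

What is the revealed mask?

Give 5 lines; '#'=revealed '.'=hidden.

Click 1 (1,0) count=2: revealed 1 new [(1,0)] -> total=1
Click 2 (3,1) count=3: revealed 1 new [(3,1)] -> total=2
Click 3 (2,1) count=2: revealed 1 new [(2,1)] -> total=3
Click 4 (0,4) count=0: revealed 12 new [(0,2) (0,3) (0,4) (1,2) (1,3) (1,4) (2,3) (2,4) (3,3) (3,4) (4,3) (4,4)] -> total=15

Answer: ..###
#.###
.#.##
.#.##
...##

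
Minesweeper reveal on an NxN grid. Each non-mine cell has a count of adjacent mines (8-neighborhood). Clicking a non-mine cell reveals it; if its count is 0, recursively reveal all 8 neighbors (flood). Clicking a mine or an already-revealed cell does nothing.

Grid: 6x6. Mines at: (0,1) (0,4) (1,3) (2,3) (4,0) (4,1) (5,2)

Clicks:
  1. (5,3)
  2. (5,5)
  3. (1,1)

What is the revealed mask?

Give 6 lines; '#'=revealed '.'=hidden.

Click 1 (5,3) count=1: revealed 1 new [(5,3)] -> total=1
Click 2 (5,5) count=0: revealed 12 new [(1,4) (1,5) (2,4) (2,5) (3,3) (3,4) (3,5) (4,3) (4,4) (4,5) (5,4) (5,5)] -> total=13
Click 3 (1,1) count=1: revealed 1 new [(1,1)] -> total=14

Answer: ......
.#..##
....##
...###
...###
...###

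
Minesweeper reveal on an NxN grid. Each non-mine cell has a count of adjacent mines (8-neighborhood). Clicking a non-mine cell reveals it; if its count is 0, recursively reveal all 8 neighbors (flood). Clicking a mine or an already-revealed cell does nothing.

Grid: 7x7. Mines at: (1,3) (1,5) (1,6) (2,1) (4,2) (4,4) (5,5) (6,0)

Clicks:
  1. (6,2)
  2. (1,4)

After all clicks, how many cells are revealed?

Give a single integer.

Answer: 9

Derivation:
Click 1 (6,2) count=0: revealed 8 new [(5,1) (5,2) (5,3) (5,4) (6,1) (6,2) (6,3) (6,4)] -> total=8
Click 2 (1,4) count=2: revealed 1 new [(1,4)] -> total=9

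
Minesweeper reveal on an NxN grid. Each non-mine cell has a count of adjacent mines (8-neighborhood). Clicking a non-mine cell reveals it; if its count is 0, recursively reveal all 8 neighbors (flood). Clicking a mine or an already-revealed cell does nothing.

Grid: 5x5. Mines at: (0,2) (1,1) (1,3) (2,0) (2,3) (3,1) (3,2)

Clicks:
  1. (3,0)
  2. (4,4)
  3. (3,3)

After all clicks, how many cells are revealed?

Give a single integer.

Click 1 (3,0) count=2: revealed 1 new [(3,0)] -> total=1
Click 2 (4,4) count=0: revealed 4 new [(3,3) (3,4) (4,3) (4,4)] -> total=5
Click 3 (3,3) count=2: revealed 0 new [(none)] -> total=5

Answer: 5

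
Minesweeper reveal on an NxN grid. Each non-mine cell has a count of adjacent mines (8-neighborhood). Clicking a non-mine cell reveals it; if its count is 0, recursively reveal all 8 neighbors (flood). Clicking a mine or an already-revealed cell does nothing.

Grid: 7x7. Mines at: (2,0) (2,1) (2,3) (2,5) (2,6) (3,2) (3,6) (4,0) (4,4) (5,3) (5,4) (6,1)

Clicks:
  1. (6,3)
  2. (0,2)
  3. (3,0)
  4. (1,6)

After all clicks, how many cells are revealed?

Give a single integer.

Answer: 16

Derivation:
Click 1 (6,3) count=2: revealed 1 new [(6,3)] -> total=1
Click 2 (0,2) count=0: revealed 14 new [(0,0) (0,1) (0,2) (0,3) (0,4) (0,5) (0,6) (1,0) (1,1) (1,2) (1,3) (1,4) (1,5) (1,6)] -> total=15
Click 3 (3,0) count=3: revealed 1 new [(3,0)] -> total=16
Click 4 (1,6) count=2: revealed 0 new [(none)] -> total=16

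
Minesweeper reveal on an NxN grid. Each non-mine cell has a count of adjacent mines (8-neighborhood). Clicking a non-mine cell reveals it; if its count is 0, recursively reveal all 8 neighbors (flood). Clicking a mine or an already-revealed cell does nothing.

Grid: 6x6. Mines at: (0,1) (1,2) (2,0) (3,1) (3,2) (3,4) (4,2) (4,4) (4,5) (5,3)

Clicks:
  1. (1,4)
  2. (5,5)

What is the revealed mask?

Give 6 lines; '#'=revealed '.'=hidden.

Click 1 (1,4) count=0: revealed 9 new [(0,3) (0,4) (0,5) (1,3) (1,4) (1,5) (2,3) (2,4) (2,5)] -> total=9
Click 2 (5,5) count=2: revealed 1 new [(5,5)] -> total=10

Answer: ...###
...###
...###
......
......
.....#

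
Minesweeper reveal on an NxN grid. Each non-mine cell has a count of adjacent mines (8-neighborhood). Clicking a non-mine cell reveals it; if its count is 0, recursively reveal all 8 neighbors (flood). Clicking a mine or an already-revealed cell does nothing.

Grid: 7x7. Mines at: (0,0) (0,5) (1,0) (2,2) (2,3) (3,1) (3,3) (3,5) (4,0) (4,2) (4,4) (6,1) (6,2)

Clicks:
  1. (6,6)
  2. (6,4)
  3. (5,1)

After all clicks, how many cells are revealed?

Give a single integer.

Click 1 (6,6) count=0: revealed 10 new [(4,5) (4,6) (5,3) (5,4) (5,5) (5,6) (6,3) (6,4) (6,5) (6,6)] -> total=10
Click 2 (6,4) count=0: revealed 0 new [(none)] -> total=10
Click 3 (5,1) count=4: revealed 1 new [(5,1)] -> total=11

Answer: 11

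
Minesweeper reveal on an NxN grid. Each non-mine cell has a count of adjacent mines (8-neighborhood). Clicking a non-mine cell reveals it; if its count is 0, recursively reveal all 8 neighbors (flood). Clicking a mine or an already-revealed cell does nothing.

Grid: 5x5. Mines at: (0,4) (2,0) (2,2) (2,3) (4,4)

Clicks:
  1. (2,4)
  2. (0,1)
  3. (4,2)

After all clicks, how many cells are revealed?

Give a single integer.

Answer: 17

Derivation:
Click 1 (2,4) count=1: revealed 1 new [(2,4)] -> total=1
Click 2 (0,1) count=0: revealed 8 new [(0,0) (0,1) (0,2) (0,3) (1,0) (1,1) (1,2) (1,3)] -> total=9
Click 3 (4,2) count=0: revealed 8 new [(3,0) (3,1) (3,2) (3,3) (4,0) (4,1) (4,2) (4,3)] -> total=17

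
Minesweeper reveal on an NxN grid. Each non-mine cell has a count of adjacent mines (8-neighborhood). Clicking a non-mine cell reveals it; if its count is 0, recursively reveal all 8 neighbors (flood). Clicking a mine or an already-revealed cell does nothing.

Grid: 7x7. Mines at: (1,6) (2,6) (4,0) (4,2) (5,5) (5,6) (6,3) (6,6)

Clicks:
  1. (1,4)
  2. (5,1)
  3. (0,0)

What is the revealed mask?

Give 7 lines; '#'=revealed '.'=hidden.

Click 1 (1,4) count=0: revealed 27 new [(0,0) (0,1) (0,2) (0,3) (0,4) (0,5) (1,0) (1,1) (1,2) (1,3) (1,4) (1,5) (2,0) (2,1) (2,2) (2,3) (2,4) (2,5) (3,0) (3,1) (3,2) (3,3) (3,4) (3,5) (4,3) (4,4) (4,5)] -> total=27
Click 2 (5,1) count=2: revealed 1 new [(5,1)] -> total=28
Click 3 (0,0) count=0: revealed 0 new [(none)] -> total=28

Answer: ######.
######.
######.
######.
...###.
.#.....
.......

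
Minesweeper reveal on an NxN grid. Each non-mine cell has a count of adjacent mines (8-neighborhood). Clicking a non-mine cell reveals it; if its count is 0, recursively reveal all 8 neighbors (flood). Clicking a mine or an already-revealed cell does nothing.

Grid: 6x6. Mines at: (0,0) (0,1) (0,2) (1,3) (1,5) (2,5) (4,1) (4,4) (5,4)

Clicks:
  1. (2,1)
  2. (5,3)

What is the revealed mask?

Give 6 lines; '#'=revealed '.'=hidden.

Answer: ......
###...
###...
###...
......
...#..

Derivation:
Click 1 (2,1) count=0: revealed 9 new [(1,0) (1,1) (1,2) (2,0) (2,1) (2,2) (3,0) (3,1) (3,2)] -> total=9
Click 2 (5,3) count=2: revealed 1 new [(5,3)] -> total=10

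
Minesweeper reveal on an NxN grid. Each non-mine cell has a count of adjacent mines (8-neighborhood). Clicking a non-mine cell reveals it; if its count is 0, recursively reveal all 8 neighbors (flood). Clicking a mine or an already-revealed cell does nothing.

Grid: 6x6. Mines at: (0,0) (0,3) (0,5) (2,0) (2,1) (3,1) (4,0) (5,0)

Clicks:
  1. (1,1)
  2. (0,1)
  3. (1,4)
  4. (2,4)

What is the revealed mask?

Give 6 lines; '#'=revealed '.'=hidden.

Click 1 (1,1) count=3: revealed 1 new [(1,1)] -> total=1
Click 2 (0,1) count=1: revealed 1 new [(0,1)] -> total=2
Click 3 (1,4) count=2: revealed 1 new [(1,4)] -> total=3
Click 4 (2,4) count=0: revealed 21 new [(1,2) (1,3) (1,5) (2,2) (2,3) (2,4) (2,5) (3,2) (3,3) (3,4) (3,5) (4,1) (4,2) (4,3) (4,4) (4,5) (5,1) (5,2) (5,3) (5,4) (5,5)] -> total=24

Answer: .#....
.#####
..####
..####
.#####
.#####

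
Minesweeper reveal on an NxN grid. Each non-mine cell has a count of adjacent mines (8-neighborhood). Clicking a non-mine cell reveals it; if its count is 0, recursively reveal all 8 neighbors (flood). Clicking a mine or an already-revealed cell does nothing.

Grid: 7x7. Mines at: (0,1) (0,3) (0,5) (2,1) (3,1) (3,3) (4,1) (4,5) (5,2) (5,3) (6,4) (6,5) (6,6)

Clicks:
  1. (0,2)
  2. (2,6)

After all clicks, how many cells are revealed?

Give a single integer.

Answer: 10

Derivation:
Click 1 (0,2) count=2: revealed 1 new [(0,2)] -> total=1
Click 2 (2,6) count=0: revealed 9 new [(1,4) (1,5) (1,6) (2,4) (2,5) (2,6) (3,4) (3,5) (3,6)] -> total=10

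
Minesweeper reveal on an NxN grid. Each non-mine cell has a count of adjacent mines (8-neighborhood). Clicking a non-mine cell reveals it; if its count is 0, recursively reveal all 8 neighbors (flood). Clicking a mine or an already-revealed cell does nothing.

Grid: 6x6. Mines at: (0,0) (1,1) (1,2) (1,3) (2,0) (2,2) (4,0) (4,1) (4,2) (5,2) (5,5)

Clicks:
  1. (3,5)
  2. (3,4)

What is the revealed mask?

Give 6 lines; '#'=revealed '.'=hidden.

Click 1 (3,5) count=0: revealed 13 new [(0,4) (0,5) (1,4) (1,5) (2,3) (2,4) (2,5) (3,3) (3,4) (3,5) (4,3) (4,4) (4,5)] -> total=13
Click 2 (3,4) count=0: revealed 0 new [(none)] -> total=13

Answer: ....##
....##
...###
...###
...###
......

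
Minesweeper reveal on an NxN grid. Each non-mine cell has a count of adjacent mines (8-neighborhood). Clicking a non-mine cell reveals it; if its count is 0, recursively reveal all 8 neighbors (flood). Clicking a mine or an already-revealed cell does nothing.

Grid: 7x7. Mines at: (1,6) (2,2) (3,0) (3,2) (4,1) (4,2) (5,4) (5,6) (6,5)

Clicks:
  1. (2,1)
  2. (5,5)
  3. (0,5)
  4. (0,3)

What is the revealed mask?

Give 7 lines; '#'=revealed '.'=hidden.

Click 1 (2,1) count=3: revealed 1 new [(2,1)] -> total=1
Click 2 (5,5) count=3: revealed 1 new [(5,5)] -> total=2
Click 3 (0,5) count=1: revealed 1 new [(0,5)] -> total=3
Click 4 (0,3) count=0: revealed 24 new [(0,0) (0,1) (0,2) (0,3) (0,4) (1,0) (1,1) (1,2) (1,3) (1,4) (1,5) (2,0) (2,3) (2,4) (2,5) (2,6) (3,3) (3,4) (3,5) (3,6) (4,3) (4,4) (4,5) (4,6)] -> total=27

Answer: ######.
######.
##.####
...####
...####
.....#.
.......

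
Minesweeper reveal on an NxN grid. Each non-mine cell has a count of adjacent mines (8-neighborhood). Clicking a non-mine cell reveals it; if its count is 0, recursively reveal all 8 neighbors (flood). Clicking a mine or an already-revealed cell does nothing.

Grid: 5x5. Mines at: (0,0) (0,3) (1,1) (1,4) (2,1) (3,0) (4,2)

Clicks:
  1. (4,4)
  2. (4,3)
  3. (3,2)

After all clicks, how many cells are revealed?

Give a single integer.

Click 1 (4,4) count=0: revealed 6 new [(2,3) (2,4) (3,3) (3,4) (4,3) (4,4)] -> total=6
Click 2 (4,3) count=1: revealed 0 new [(none)] -> total=6
Click 3 (3,2) count=2: revealed 1 new [(3,2)] -> total=7

Answer: 7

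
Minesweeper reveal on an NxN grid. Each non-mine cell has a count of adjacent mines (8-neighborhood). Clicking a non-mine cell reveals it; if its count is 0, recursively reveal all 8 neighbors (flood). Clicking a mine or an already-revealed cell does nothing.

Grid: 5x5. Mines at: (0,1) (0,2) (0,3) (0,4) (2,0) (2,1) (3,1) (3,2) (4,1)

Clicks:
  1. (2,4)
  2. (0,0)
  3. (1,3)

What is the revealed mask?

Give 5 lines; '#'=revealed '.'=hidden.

Answer: #....
...##
...##
...##
...##

Derivation:
Click 1 (2,4) count=0: revealed 8 new [(1,3) (1,4) (2,3) (2,4) (3,3) (3,4) (4,3) (4,4)] -> total=8
Click 2 (0,0) count=1: revealed 1 new [(0,0)] -> total=9
Click 3 (1,3) count=3: revealed 0 new [(none)] -> total=9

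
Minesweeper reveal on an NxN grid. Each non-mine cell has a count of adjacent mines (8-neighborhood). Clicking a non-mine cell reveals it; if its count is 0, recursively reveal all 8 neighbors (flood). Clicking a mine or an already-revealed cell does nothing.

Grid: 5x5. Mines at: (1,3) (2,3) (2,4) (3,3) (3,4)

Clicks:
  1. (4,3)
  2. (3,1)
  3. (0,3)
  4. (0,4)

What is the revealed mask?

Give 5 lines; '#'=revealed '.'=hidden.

Click 1 (4,3) count=2: revealed 1 new [(4,3)] -> total=1
Click 2 (3,1) count=0: revealed 15 new [(0,0) (0,1) (0,2) (1,0) (1,1) (1,2) (2,0) (2,1) (2,2) (3,0) (3,1) (3,2) (4,0) (4,1) (4,2)] -> total=16
Click 3 (0,3) count=1: revealed 1 new [(0,3)] -> total=17
Click 4 (0,4) count=1: revealed 1 new [(0,4)] -> total=18

Answer: #####
###..
###..
###..
####.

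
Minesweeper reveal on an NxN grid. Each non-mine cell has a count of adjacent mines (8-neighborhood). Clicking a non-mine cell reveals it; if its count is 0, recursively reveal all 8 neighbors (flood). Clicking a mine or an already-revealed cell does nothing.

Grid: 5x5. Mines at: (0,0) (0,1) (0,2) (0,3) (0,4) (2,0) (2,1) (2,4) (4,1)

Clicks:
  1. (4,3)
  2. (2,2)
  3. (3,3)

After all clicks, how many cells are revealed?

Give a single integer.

Click 1 (4,3) count=0: revealed 6 new [(3,2) (3,3) (3,4) (4,2) (4,3) (4,4)] -> total=6
Click 2 (2,2) count=1: revealed 1 new [(2,2)] -> total=7
Click 3 (3,3) count=1: revealed 0 new [(none)] -> total=7

Answer: 7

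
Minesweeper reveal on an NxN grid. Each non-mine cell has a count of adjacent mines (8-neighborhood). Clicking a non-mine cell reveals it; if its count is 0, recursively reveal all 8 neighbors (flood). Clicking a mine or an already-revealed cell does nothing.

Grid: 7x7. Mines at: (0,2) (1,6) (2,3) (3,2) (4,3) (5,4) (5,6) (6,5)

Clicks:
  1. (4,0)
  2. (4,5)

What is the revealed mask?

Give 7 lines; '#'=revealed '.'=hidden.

Click 1 (4,0) count=0: revealed 19 new [(0,0) (0,1) (1,0) (1,1) (2,0) (2,1) (3,0) (3,1) (4,0) (4,1) (4,2) (5,0) (5,1) (5,2) (5,3) (6,0) (6,1) (6,2) (6,3)] -> total=19
Click 2 (4,5) count=2: revealed 1 new [(4,5)] -> total=20

Answer: ##.....
##.....
##.....
##.....
###..#.
####...
####...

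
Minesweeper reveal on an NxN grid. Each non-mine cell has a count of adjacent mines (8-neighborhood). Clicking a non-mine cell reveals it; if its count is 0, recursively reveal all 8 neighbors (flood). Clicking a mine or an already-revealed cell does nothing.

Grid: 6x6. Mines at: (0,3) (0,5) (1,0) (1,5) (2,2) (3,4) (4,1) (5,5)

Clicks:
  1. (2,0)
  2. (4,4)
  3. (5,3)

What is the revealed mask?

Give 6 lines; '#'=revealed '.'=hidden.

Answer: ......
......
#.....
......
..###.
..###.

Derivation:
Click 1 (2,0) count=1: revealed 1 new [(2,0)] -> total=1
Click 2 (4,4) count=2: revealed 1 new [(4,4)] -> total=2
Click 3 (5,3) count=0: revealed 5 new [(4,2) (4,3) (5,2) (5,3) (5,4)] -> total=7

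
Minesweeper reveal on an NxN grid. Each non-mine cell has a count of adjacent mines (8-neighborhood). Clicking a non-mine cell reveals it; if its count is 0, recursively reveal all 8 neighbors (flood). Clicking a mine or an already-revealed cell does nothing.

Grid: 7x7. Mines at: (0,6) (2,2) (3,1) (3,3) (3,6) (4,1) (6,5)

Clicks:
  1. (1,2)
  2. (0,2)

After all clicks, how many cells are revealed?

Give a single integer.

Click 1 (1,2) count=1: revealed 1 new [(1,2)] -> total=1
Click 2 (0,2) count=0: revealed 16 new [(0,0) (0,1) (0,2) (0,3) (0,4) (0,5) (1,0) (1,1) (1,3) (1,4) (1,5) (2,0) (2,1) (2,3) (2,4) (2,5)] -> total=17

Answer: 17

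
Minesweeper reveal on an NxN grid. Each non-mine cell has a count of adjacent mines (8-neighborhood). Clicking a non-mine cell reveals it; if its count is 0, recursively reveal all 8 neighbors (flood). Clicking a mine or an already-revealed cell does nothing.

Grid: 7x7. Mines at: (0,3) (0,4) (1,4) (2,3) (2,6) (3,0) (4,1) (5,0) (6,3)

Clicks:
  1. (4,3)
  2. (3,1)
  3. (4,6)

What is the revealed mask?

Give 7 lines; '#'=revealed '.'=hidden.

Answer: .......
.......
.......
.######
..#####
..#####
....###

Derivation:
Click 1 (4,3) count=0: revealed 18 new [(3,2) (3,3) (3,4) (3,5) (3,6) (4,2) (4,3) (4,4) (4,5) (4,6) (5,2) (5,3) (5,4) (5,5) (5,6) (6,4) (6,5) (6,6)] -> total=18
Click 2 (3,1) count=2: revealed 1 new [(3,1)] -> total=19
Click 3 (4,6) count=0: revealed 0 new [(none)] -> total=19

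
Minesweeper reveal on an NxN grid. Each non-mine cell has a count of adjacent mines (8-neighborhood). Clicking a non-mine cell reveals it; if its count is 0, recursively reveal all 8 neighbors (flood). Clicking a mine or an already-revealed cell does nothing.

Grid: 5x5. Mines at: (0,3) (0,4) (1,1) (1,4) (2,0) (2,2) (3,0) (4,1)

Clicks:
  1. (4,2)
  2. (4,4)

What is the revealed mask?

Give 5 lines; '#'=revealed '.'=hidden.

Click 1 (4,2) count=1: revealed 1 new [(4,2)] -> total=1
Click 2 (4,4) count=0: revealed 7 new [(2,3) (2,4) (3,2) (3,3) (3,4) (4,3) (4,4)] -> total=8

Answer: .....
.....
...##
..###
..###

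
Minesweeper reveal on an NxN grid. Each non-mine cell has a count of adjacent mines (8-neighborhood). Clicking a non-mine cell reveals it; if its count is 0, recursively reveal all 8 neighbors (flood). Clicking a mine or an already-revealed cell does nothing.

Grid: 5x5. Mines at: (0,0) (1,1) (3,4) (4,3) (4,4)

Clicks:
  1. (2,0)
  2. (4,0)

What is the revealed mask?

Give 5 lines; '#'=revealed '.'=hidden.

Answer: .....
.....
###..
###..
###..

Derivation:
Click 1 (2,0) count=1: revealed 1 new [(2,0)] -> total=1
Click 2 (4,0) count=0: revealed 8 new [(2,1) (2,2) (3,0) (3,1) (3,2) (4,0) (4,1) (4,2)] -> total=9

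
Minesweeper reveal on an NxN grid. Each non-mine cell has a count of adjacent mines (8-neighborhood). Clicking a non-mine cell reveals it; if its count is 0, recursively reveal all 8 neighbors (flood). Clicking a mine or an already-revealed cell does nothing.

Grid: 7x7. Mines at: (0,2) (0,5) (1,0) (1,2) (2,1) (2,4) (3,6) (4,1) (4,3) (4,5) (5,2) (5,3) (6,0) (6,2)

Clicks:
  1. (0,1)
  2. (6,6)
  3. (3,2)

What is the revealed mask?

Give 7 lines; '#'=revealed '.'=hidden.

Answer: .#.....
.......
.......
..#....
.......
....###
....###

Derivation:
Click 1 (0,1) count=3: revealed 1 new [(0,1)] -> total=1
Click 2 (6,6) count=0: revealed 6 new [(5,4) (5,5) (5,6) (6,4) (6,5) (6,6)] -> total=7
Click 3 (3,2) count=3: revealed 1 new [(3,2)] -> total=8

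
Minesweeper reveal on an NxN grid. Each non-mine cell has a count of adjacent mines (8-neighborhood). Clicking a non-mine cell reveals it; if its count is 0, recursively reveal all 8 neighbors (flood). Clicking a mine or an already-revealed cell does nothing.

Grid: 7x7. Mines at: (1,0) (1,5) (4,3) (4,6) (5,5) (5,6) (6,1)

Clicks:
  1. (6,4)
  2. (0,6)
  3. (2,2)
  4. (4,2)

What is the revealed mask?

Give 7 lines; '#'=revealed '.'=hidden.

Answer: .####.#
.####..
#####..
#####..
###....
###....
....#..

Derivation:
Click 1 (6,4) count=1: revealed 1 new [(6,4)] -> total=1
Click 2 (0,6) count=1: revealed 1 new [(0,6)] -> total=2
Click 3 (2,2) count=0: revealed 24 new [(0,1) (0,2) (0,3) (0,4) (1,1) (1,2) (1,3) (1,4) (2,0) (2,1) (2,2) (2,3) (2,4) (3,0) (3,1) (3,2) (3,3) (3,4) (4,0) (4,1) (4,2) (5,0) (5,1) (5,2)] -> total=26
Click 4 (4,2) count=1: revealed 0 new [(none)] -> total=26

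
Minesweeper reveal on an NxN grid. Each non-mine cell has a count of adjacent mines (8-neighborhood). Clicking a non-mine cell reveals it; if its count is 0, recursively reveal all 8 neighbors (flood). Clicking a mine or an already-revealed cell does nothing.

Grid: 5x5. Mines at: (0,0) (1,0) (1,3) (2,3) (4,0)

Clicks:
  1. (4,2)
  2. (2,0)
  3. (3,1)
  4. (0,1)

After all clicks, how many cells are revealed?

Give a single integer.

Answer: 10

Derivation:
Click 1 (4,2) count=0: revealed 8 new [(3,1) (3,2) (3,3) (3,4) (4,1) (4,2) (4,3) (4,4)] -> total=8
Click 2 (2,0) count=1: revealed 1 new [(2,0)] -> total=9
Click 3 (3,1) count=1: revealed 0 new [(none)] -> total=9
Click 4 (0,1) count=2: revealed 1 new [(0,1)] -> total=10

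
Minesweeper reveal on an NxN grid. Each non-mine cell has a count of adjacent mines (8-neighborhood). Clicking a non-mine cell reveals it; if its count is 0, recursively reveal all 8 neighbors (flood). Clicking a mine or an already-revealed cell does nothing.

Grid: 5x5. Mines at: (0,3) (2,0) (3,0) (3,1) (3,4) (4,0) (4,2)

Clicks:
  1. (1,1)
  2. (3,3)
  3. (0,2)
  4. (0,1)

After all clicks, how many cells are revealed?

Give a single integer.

Answer: 7

Derivation:
Click 1 (1,1) count=1: revealed 1 new [(1,1)] -> total=1
Click 2 (3,3) count=2: revealed 1 new [(3,3)] -> total=2
Click 3 (0,2) count=1: revealed 1 new [(0,2)] -> total=3
Click 4 (0,1) count=0: revealed 4 new [(0,0) (0,1) (1,0) (1,2)] -> total=7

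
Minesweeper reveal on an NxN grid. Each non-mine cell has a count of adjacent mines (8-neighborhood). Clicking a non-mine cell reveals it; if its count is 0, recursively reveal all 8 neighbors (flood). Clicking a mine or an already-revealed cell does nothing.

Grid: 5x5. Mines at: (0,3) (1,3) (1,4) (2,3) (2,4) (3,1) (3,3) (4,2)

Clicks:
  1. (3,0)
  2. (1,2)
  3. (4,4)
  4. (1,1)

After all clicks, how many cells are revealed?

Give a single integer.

Click 1 (3,0) count=1: revealed 1 new [(3,0)] -> total=1
Click 2 (1,2) count=3: revealed 1 new [(1,2)] -> total=2
Click 3 (4,4) count=1: revealed 1 new [(4,4)] -> total=3
Click 4 (1,1) count=0: revealed 8 new [(0,0) (0,1) (0,2) (1,0) (1,1) (2,0) (2,1) (2,2)] -> total=11

Answer: 11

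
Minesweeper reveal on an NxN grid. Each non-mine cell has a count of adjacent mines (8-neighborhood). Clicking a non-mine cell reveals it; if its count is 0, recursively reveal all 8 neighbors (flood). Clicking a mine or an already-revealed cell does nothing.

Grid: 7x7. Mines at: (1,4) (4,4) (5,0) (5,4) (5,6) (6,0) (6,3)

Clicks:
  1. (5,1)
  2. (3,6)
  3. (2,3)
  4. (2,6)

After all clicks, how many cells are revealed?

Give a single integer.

Click 1 (5,1) count=2: revealed 1 new [(5,1)] -> total=1
Click 2 (3,6) count=0: revealed 10 new [(0,5) (0,6) (1,5) (1,6) (2,5) (2,6) (3,5) (3,6) (4,5) (4,6)] -> total=11
Click 3 (2,3) count=1: revealed 1 new [(2,3)] -> total=12
Click 4 (2,6) count=0: revealed 0 new [(none)] -> total=12

Answer: 12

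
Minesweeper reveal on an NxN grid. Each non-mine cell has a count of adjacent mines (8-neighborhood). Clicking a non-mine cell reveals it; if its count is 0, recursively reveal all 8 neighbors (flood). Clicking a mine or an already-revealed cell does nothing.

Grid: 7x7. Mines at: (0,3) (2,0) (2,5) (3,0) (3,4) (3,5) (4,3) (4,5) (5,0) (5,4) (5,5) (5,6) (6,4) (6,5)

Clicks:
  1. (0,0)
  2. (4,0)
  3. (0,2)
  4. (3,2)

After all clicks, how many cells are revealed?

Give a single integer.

Answer: 8

Derivation:
Click 1 (0,0) count=0: revealed 6 new [(0,0) (0,1) (0,2) (1,0) (1,1) (1,2)] -> total=6
Click 2 (4,0) count=2: revealed 1 new [(4,0)] -> total=7
Click 3 (0,2) count=1: revealed 0 new [(none)] -> total=7
Click 4 (3,2) count=1: revealed 1 new [(3,2)] -> total=8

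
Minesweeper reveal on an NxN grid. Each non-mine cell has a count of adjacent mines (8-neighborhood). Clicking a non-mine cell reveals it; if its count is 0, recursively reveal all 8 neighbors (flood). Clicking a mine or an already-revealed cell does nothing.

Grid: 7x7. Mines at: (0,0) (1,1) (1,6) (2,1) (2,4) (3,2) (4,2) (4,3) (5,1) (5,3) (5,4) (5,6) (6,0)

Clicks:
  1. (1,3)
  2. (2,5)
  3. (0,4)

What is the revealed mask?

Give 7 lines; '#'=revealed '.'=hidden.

Click 1 (1,3) count=1: revealed 1 new [(1,3)] -> total=1
Click 2 (2,5) count=2: revealed 1 new [(2,5)] -> total=2
Click 3 (0,4) count=0: revealed 7 new [(0,2) (0,3) (0,4) (0,5) (1,2) (1,4) (1,5)] -> total=9

Answer: ..####.
..####.
.....#.
.......
.......
.......
.......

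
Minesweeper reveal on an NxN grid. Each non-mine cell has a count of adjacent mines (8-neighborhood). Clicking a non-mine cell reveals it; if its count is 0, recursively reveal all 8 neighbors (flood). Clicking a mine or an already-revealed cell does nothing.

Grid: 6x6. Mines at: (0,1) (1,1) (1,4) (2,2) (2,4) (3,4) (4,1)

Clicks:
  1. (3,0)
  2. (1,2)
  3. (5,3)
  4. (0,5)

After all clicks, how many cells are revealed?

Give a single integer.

Click 1 (3,0) count=1: revealed 1 new [(3,0)] -> total=1
Click 2 (1,2) count=3: revealed 1 new [(1,2)] -> total=2
Click 3 (5,3) count=0: revealed 8 new [(4,2) (4,3) (4,4) (4,5) (5,2) (5,3) (5,4) (5,5)] -> total=10
Click 4 (0,5) count=1: revealed 1 new [(0,5)] -> total=11

Answer: 11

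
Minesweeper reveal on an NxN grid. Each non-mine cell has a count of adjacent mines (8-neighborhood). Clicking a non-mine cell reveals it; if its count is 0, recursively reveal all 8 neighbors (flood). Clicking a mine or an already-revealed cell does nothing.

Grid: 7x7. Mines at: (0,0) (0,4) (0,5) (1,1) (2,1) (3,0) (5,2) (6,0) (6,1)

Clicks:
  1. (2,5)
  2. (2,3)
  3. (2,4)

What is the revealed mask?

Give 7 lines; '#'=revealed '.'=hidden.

Click 1 (2,5) count=0: revealed 28 new [(1,2) (1,3) (1,4) (1,5) (1,6) (2,2) (2,3) (2,4) (2,5) (2,6) (3,2) (3,3) (3,4) (3,5) (3,6) (4,2) (4,3) (4,4) (4,5) (4,6) (5,3) (5,4) (5,5) (5,6) (6,3) (6,4) (6,5) (6,6)] -> total=28
Click 2 (2,3) count=0: revealed 0 new [(none)] -> total=28
Click 3 (2,4) count=0: revealed 0 new [(none)] -> total=28

Answer: .......
..#####
..#####
..#####
..#####
...####
...####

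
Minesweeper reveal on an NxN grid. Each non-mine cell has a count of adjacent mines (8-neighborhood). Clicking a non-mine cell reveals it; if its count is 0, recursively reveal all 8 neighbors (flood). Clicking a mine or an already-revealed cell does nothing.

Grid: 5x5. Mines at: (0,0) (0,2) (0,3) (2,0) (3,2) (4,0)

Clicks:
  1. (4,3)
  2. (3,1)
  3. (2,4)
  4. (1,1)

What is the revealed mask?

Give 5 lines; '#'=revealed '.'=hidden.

Click 1 (4,3) count=1: revealed 1 new [(4,3)] -> total=1
Click 2 (3,1) count=3: revealed 1 new [(3,1)] -> total=2
Click 3 (2,4) count=0: revealed 7 new [(1,3) (1,4) (2,3) (2,4) (3,3) (3,4) (4,4)] -> total=9
Click 4 (1,1) count=3: revealed 1 new [(1,1)] -> total=10

Answer: .....
.#.##
...##
.#.##
...##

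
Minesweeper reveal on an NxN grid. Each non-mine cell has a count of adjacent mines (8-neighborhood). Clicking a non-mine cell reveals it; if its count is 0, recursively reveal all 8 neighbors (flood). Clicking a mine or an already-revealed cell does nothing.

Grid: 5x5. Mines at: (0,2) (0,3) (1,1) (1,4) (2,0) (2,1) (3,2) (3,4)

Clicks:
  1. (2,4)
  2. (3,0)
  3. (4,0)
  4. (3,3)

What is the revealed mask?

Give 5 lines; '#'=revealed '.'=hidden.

Click 1 (2,4) count=2: revealed 1 new [(2,4)] -> total=1
Click 2 (3,0) count=2: revealed 1 new [(3,0)] -> total=2
Click 3 (4,0) count=0: revealed 3 new [(3,1) (4,0) (4,1)] -> total=5
Click 4 (3,3) count=2: revealed 1 new [(3,3)] -> total=6

Answer: .....
.....
....#
##.#.
##...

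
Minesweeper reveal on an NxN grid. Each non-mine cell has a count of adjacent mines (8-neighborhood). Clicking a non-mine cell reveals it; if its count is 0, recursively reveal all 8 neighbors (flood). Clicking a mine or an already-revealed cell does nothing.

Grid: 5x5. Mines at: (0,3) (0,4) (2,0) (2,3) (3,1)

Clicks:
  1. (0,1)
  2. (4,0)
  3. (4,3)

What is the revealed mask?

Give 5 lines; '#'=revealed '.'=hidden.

Answer: ###..
###..
.....
..###
#.###

Derivation:
Click 1 (0,1) count=0: revealed 6 new [(0,0) (0,1) (0,2) (1,0) (1,1) (1,2)] -> total=6
Click 2 (4,0) count=1: revealed 1 new [(4,0)] -> total=7
Click 3 (4,3) count=0: revealed 6 new [(3,2) (3,3) (3,4) (4,2) (4,3) (4,4)] -> total=13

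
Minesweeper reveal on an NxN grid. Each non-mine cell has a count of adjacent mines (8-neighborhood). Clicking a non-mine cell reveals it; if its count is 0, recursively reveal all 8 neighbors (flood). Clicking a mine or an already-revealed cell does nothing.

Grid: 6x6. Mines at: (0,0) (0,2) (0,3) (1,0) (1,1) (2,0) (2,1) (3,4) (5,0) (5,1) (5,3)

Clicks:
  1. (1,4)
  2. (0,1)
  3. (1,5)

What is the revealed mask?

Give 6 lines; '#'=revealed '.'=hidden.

Click 1 (1,4) count=1: revealed 1 new [(1,4)] -> total=1
Click 2 (0,1) count=4: revealed 1 new [(0,1)] -> total=2
Click 3 (1,5) count=0: revealed 5 new [(0,4) (0,5) (1,5) (2,4) (2,5)] -> total=7

Answer: .#..##
....##
....##
......
......
......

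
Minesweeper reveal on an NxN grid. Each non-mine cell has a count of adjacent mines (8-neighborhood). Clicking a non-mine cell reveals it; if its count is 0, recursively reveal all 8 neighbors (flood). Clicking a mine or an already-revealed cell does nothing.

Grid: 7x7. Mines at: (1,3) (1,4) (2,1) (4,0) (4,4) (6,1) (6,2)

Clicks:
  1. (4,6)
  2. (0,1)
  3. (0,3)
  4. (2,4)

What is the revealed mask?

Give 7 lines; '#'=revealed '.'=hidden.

Answer: ####.##
###..##
....###
.....##
.....##
...####
...####

Derivation:
Click 1 (4,6) count=0: revealed 18 new [(0,5) (0,6) (1,5) (1,6) (2,5) (2,6) (3,5) (3,6) (4,5) (4,6) (5,3) (5,4) (5,5) (5,6) (6,3) (6,4) (6,5) (6,6)] -> total=18
Click 2 (0,1) count=0: revealed 6 new [(0,0) (0,1) (0,2) (1,0) (1,1) (1,2)] -> total=24
Click 3 (0,3) count=2: revealed 1 new [(0,3)] -> total=25
Click 4 (2,4) count=2: revealed 1 new [(2,4)] -> total=26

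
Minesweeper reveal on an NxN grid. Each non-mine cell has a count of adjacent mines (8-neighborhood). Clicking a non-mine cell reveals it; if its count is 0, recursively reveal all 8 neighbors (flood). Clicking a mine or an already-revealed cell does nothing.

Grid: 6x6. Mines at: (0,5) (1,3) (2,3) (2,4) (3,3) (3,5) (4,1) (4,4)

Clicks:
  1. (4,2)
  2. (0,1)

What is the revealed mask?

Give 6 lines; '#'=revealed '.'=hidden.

Answer: ###...
###...
###...
###...
..#...
......

Derivation:
Click 1 (4,2) count=2: revealed 1 new [(4,2)] -> total=1
Click 2 (0,1) count=0: revealed 12 new [(0,0) (0,1) (0,2) (1,0) (1,1) (1,2) (2,0) (2,1) (2,2) (3,0) (3,1) (3,2)] -> total=13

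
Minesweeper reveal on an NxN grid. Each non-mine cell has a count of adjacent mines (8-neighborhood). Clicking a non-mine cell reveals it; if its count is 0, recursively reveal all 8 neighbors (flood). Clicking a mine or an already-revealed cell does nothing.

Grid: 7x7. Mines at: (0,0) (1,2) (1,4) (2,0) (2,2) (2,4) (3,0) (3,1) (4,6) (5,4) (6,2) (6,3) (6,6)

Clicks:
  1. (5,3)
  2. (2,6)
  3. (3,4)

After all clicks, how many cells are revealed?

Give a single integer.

Answer: 10

Derivation:
Click 1 (5,3) count=3: revealed 1 new [(5,3)] -> total=1
Click 2 (2,6) count=0: revealed 8 new [(0,5) (0,6) (1,5) (1,6) (2,5) (2,6) (3,5) (3,6)] -> total=9
Click 3 (3,4) count=1: revealed 1 new [(3,4)] -> total=10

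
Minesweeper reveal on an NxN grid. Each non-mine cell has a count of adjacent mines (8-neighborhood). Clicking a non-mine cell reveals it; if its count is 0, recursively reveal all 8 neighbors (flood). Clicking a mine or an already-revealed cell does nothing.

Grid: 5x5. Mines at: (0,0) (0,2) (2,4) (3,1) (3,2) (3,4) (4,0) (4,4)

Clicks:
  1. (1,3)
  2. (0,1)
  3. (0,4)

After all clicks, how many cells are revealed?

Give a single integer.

Answer: 5

Derivation:
Click 1 (1,3) count=2: revealed 1 new [(1,3)] -> total=1
Click 2 (0,1) count=2: revealed 1 new [(0,1)] -> total=2
Click 3 (0,4) count=0: revealed 3 new [(0,3) (0,4) (1,4)] -> total=5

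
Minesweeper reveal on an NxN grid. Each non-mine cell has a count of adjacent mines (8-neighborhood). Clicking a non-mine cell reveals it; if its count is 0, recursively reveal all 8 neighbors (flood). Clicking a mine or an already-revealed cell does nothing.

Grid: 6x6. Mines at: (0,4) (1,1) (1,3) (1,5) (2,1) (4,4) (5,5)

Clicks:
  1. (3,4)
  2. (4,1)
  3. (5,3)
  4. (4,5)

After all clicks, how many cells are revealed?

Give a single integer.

Answer: 14

Derivation:
Click 1 (3,4) count=1: revealed 1 new [(3,4)] -> total=1
Click 2 (4,1) count=0: revealed 12 new [(3,0) (3,1) (3,2) (3,3) (4,0) (4,1) (4,2) (4,3) (5,0) (5,1) (5,2) (5,3)] -> total=13
Click 3 (5,3) count=1: revealed 0 new [(none)] -> total=13
Click 4 (4,5) count=2: revealed 1 new [(4,5)] -> total=14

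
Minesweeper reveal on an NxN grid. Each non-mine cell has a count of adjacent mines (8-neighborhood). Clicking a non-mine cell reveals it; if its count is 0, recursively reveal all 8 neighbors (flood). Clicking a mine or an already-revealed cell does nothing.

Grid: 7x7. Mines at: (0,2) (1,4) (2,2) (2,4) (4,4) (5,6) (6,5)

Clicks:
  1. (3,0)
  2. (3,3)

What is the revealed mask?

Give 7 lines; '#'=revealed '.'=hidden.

Answer: ##.....
##.....
##.....
####...
####...
#####..
#####..

Derivation:
Click 1 (3,0) count=0: revealed 24 new [(0,0) (0,1) (1,0) (1,1) (2,0) (2,1) (3,0) (3,1) (3,2) (3,3) (4,0) (4,1) (4,2) (4,3) (5,0) (5,1) (5,2) (5,3) (5,4) (6,0) (6,1) (6,2) (6,3) (6,4)] -> total=24
Click 2 (3,3) count=3: revealed 0 new [(none)] -> total=24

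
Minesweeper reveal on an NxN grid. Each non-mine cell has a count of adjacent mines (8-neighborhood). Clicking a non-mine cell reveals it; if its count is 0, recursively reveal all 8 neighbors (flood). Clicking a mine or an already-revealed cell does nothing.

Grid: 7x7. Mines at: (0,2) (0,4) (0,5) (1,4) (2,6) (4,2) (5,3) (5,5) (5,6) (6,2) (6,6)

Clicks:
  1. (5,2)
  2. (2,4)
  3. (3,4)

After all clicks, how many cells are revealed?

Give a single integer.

Answer: 10

Derivation:
Click 1 (5,2) count=3: revealed 1 new [(5,2)] -> total=1
Click 2 (2,4) count=1: revealed 1 new [(2,4)] -> total=2
Click 3 (3,4) count=0: revealed 8 new [(2,3) (2,5) (3,3) (3,4) (3,5) (4,3) (4,4) (4,5)] -> total=10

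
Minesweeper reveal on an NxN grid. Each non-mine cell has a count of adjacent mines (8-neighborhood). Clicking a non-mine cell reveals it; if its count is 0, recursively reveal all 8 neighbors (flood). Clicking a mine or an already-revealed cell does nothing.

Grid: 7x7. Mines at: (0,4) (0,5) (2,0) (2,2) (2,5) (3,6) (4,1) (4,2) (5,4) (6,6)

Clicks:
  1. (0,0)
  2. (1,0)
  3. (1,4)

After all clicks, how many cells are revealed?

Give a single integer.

Click 1 (0,0) count=0: revealed 8 new [(0,0) (0,1) (0,2) (0,3) (1,0) (1,1) (1,2) (1,3)] -> total=8
Click 2 (1,0) count=1: revealed 0 new [(none)] -> total=8
Click 3 (1,4) count=3: revealed 1 new [(1,4)] -> total=9

Answer: 9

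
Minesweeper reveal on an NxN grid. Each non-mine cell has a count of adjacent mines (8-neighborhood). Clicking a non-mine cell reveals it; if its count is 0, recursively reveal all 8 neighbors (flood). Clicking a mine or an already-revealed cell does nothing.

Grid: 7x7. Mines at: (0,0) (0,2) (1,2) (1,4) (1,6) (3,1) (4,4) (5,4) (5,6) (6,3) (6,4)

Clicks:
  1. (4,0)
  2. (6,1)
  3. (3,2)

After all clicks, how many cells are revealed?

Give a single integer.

Click 1 (4,0) count=1: revealed 1 new [(4,0)] -> total=1
Click 2 (6,1) count=0: revealed 8 new [(4,1) (4,2) (5,0) (5,1) (5,2) (6,0) (6,1) (6,2)] -> total=9
Click 3 (3,2) count=1: revealed 1 new [(3,2)] -> total=10

Answer: 10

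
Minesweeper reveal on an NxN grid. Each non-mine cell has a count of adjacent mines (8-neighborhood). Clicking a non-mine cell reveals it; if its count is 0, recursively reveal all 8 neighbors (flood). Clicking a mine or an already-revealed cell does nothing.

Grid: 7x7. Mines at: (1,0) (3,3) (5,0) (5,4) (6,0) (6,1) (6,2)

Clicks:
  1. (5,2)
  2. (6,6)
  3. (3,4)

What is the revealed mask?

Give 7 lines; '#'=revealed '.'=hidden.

Answer: .######
.######
.######
....###
....###
..#..##
.....##

Derivation:
Click 1 (5,2) count=2: revealed 1 new [(5,2)] -> total=1
Click 2 (6,6) count=0: revealed 28 new [(0,1) (0,2) (0,3) (0,4) (0,5) (0,6) (1,1) (1,2) (1,3) (1,4) (1,5) (1,6) (2,1) (2,2) (2,3) (2,4) (2,5) (2,6) (3,4) (3,5) (3,6) (4,4) (4,5) (4,6) (5,5) (5,6) (6,5) (6,6)] -> total=29
Click 3 (3,4) count=1: revealed 0 new [(none)] -> total=29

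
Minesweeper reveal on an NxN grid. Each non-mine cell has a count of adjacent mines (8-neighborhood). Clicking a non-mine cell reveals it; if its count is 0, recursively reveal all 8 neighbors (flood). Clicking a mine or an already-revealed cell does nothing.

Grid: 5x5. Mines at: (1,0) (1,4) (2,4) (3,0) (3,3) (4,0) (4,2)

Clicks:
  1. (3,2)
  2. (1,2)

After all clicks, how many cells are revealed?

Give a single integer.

Answer: 10

Derivation:
Click 1 (3,2) count=2: revealed 1 new [(3,2)] -> total=1
Click 2 (1,2) count=0: revealed 9 new [(0,1) (0,2) (0,3) (1,1) (1,2) (1,3) (2,1) (2,2) (2,3)] -> total=10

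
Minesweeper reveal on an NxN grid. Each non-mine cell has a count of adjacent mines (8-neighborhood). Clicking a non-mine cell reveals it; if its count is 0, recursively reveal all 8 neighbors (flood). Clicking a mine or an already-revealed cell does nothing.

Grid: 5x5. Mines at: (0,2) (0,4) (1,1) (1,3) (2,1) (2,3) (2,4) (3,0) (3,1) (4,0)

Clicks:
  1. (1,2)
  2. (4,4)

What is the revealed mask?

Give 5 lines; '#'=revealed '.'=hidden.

Answer: .....
..#..
.....
..###
..###

Derivation:
Click 1 (1,2) count=5: revealed 1 new [(1,2)] -> total=1
Click 2 (4,4) count=0: revealed 6 new [(3,2) (3,3) (3,4) (4,2) (4,3) (4,4)] -> total=7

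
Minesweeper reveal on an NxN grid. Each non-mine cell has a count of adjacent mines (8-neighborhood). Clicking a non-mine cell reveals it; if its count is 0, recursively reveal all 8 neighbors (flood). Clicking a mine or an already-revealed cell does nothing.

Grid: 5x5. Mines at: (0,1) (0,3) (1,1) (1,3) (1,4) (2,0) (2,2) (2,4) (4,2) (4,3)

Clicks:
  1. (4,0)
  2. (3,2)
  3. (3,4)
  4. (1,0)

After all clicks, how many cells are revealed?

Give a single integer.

Answer: 7

Derivation:
Click 1 (4,0) count=0: revealed 4 new [(3,0) (3,1) (4,0) (4,1)] -> total=4
Click 2 (3,2) count=3: revealed 1 new [(3,2)] -> total=5
Click 3 (3,4) count=2: revealed 1 new [(3,4)] -> total=6
Click 4 (1,0) count=3: revealed 1 new [(1,0)] -> total=7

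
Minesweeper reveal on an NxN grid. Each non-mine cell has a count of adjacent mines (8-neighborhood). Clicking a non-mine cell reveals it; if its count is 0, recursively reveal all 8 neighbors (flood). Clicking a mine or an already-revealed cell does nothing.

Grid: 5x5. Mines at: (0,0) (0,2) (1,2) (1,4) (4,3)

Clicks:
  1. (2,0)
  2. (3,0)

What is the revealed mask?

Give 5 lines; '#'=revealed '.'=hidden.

Click 1 (2,0) count=0: revealed 11 new [(1,0) (1,1) (2,0) (2,1) (2,2) (3,0) (3,1) (3,2) (4,0) (4,1) (4,2)] -> total=11
Click 2 (3,0) count=0: revealed 0 new [(none)] -> total=11

Answer: .....
##...
###..
###..
###..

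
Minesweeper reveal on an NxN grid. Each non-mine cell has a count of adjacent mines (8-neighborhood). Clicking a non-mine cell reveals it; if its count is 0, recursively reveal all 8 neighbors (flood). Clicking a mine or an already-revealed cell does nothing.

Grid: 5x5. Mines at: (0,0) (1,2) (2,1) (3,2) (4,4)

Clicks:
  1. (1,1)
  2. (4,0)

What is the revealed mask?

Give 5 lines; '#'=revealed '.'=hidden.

Click 1 (1,1) count=3: revealed 1 new [(1,1)] -> total=1
Click 2 (4,0) count=0: revealed 4 new [(3,0) (3,1) (4,0) (4,1)] -> total=5

Answer: .....
.#...
.....
##...
##...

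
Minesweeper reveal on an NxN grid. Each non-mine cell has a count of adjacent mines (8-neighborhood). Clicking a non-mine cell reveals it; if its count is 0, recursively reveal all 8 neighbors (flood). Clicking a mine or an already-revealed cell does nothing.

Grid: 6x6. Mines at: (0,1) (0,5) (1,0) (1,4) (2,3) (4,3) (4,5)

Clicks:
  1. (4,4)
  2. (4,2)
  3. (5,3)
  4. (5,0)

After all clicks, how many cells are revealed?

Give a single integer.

Click 1 (4,4) count=2: revealed 1 new [(4,4)] -> total=1
Click 2 (4,2) count=1: revealed 1 new [(4,2)] -> total=2
Click 3 (5,3) count=1: revealed 1 new [(5,3)] -> total=3
Click 4 (5,0) count=0: revealed 11 new [(2,0) (2,1) (2,2) (3,0) (3,1) (3,2) (4,0) (4,1) (5,0) (5,1) (5,2)] -> total=14

Answer: 14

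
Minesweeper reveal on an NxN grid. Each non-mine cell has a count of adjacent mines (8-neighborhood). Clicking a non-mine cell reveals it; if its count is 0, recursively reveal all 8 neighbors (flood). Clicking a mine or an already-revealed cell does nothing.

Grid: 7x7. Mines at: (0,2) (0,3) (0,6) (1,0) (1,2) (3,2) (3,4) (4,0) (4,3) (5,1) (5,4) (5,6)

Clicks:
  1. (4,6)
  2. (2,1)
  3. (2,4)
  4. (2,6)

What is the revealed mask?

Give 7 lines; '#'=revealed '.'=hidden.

Click 1 (4,6) count=1: revealed 1 new [(4,6)] -> total=1
Click 2 (2,1) count=3: revealed 1 new [(2,1)] -> total=2
Click 3 (2,4) count=1: revealed 1 new [(2,4)] -> total=3
Click 4 (2,6) count=0: revealed 7 new [(1,5) (1,6) (2,5) (2,6) (3,5) (3,6) (4,5)] -> total=10

Answer: .......
.....##
.#..###
.....##
.....##
.......
.......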